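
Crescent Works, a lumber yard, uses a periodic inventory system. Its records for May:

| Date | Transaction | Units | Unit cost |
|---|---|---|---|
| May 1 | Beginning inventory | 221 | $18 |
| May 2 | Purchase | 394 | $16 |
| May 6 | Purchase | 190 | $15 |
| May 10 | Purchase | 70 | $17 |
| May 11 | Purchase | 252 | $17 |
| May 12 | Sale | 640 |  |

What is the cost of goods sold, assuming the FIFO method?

May 12, 640 sold [FIFO — oldest first]: 221 @ $18 + 394 @ $16 + 25 @ $15 = $10,657
Ending inventory: 165 @ $15 + 70 @ $17 + 252 @ $17 = $7,949

COGS = $10,657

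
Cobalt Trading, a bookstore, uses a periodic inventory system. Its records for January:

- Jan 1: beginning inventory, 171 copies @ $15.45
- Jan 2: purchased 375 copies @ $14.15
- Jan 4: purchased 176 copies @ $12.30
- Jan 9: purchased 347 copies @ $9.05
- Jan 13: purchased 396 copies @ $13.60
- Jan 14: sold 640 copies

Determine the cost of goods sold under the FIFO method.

COGS = $9,104.40

Jan 14, 640 sold [FIFO — oldest first]: 171 @ $15.45 + 375 @ $14.15 + 94 @ $12.30 = $9,104.40
Ending inventory: 82 @ $12.30 + 347 @ $9.05 + 396 @ $13.60 = $9,534.55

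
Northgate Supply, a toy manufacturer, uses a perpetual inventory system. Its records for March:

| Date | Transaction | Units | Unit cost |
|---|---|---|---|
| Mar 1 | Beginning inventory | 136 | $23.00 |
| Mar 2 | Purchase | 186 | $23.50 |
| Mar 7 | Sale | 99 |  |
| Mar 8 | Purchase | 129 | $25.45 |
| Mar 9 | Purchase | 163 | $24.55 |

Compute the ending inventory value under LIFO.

Mar 7, 99 sold [LIFO — newest first]: 99 @ $23.50 = $2,326.50
Ending inventory: 136 @ $23.00 + 87 @ $23.50 + 129 @ $25.45 + 163 @ $24.55 = $12,457.20

Ending inventory = $12,457.20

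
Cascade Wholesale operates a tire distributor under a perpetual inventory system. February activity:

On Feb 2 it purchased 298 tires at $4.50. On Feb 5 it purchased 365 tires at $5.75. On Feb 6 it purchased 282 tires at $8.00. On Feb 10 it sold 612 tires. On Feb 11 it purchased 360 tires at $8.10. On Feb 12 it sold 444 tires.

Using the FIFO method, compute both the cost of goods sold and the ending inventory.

Feb 10, 612 sold [FIFO — oldest first]: 298 @ $4.50 + 314 @ $5.75 = $3,146.50
Feb 12, 444 sold [FIFO — oldest first]: 51 @ $5.75 + 282 @ $8.00 + 111 @ $8.10 = $3,448.35
Total COGS = $3,146.50 + $3,448.35 = $6,594.85
Ending inventory: 249 @ $8.10 = $2,016.90
Check: goods available $8,611.75 = COGS $6,594.85 + ending $2,016.90

COGS = $6,594.85; ending inventory = $2,016.90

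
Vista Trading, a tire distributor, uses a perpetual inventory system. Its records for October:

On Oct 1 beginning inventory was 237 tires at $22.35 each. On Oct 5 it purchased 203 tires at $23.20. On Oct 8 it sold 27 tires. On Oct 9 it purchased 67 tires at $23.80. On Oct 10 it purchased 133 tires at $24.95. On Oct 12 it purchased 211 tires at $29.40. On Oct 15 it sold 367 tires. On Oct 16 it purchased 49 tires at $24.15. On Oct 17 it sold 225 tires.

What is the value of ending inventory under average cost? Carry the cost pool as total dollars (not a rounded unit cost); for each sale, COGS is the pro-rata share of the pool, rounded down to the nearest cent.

Ending inventory = $6,973.81

After Oct 1: 237 on hand, pool $5,296.95 (≈ $22.3500 each)
After Oct 5: 440 on hand, pool $10,006.55 (≈ $22.7422 each)
Oct 8, sell 27: 27/440 × $10,006.55 → $614.03
After Oct 9: 480 on hand, pool $10,987.12 (≈ $22.8898 each)
After Oct 10: 613 on hand, pool $14,305.47 (≈ $23.3368 each)
After Oct 12: 824 on hand, pool $20,508.87 (≈ $24.8894 each)
Oct 15, sell 367: 367/824 × $20,508.87 → $9,134.41
After Oct 16: 506 on hand, pool $12,557.81 (≈ $24.8178 each)
Oct 17, sell 225: 225/506 × $12,557.81 → $5,584.00
Total COGS = $614.03 + $9,134.41 + $5,584.00 = $15,332.44
Ending inventory (cost pool remaining) = $6,973.81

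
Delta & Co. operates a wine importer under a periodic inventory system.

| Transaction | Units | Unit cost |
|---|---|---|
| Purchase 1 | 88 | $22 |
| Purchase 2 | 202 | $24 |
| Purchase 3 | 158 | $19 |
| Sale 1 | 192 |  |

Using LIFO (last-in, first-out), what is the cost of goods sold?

Sale 1 (192) [LIFO — newest first]: 158 @ $19 + 34 @ $24 = $3,818
Ending inventory: 88 @ $22 + 168 @ $24 = $5,968
Check: goods available $9,786 = COGS $3,818 + ending $5,968

COGS = $3,818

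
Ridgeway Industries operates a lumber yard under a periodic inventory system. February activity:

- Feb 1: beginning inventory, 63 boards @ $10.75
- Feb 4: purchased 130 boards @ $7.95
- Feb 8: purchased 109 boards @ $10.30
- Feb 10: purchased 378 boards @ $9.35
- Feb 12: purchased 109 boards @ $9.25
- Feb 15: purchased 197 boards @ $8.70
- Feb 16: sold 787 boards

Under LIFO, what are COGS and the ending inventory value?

Feb 16, 787 sold [LIFO — newest first]: 197 @ $8.70 + 109 @ $9.25 + 378 @ $9.35 + 103 @ $10.30 = $7,317.35
Ending inventory: 63 @ $10.75 + 130 @ $7.95 + 6 @ $10.30 = $1,772.55
Check: goods available $9,089.90 = COGS $7,317.35 + ending $1,772.55

COGS = $7,317.35; ending inventory = $1,772.55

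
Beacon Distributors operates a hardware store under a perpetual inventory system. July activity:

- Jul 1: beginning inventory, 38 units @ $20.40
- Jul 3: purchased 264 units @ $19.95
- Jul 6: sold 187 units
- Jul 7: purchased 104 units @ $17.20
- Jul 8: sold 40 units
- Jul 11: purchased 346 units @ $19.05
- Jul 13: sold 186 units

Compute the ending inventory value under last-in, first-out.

Ending inventory = $6,460.15

Jul 6, 187 sold [LIFO — newest first]: 187 @ $19.95 = $3,730.65
Jul 8, 40 sold [LIFO — newest first]: 40 @ $17.20 = $688.00
Jul 13, 186 sold [LIFO — newest first]: 186 @ $19.05 = $3,543.30
Total COGS = $3,730.65 + $688.00 + $3,543.30 = $7,961.95
Ending inventory: 38 @ $20.40 + 77 @ $19.95 + 64 @ $17.20 + 160 @ $19.05 = $6,460.15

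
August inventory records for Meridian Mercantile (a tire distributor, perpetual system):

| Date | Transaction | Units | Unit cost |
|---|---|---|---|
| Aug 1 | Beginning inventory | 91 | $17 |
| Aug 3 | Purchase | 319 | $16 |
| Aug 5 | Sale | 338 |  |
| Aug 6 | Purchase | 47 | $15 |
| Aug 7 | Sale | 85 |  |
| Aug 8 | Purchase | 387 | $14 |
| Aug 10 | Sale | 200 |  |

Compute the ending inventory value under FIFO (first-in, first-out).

Aug 5, 338 sold [FIFO — oldest first]: 91 @ $17 + 247 @ $16 = $5,499
Aug 7, 85 sold [FIFO — oldest first]: 72 @ $16 + 13 @ $15 = $1,347
Aug 10, 200 sold [FIFO — oldest first]: 34 @ $15 + 166 @ $14 = $2,834
Total COGS = $5,499 + $1,347 + $2,834 = $9,680
Ending inventory: 221 @ $14 = $3,094

Ending inventory = $3,094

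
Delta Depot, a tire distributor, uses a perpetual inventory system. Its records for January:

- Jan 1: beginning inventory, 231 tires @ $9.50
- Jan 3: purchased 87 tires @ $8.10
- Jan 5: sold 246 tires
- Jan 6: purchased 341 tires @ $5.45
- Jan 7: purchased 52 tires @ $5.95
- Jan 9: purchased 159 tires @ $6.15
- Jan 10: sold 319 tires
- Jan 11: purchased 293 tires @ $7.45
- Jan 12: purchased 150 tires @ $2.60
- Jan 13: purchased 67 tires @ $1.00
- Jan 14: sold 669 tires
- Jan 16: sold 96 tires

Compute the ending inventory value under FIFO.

Ending inventory = $50.00

Jan 5, 246 sold [FIFO — oldest first]: 231 @ $9.50 + 15 @ $8.10 = $2,316.00
Jan 10, 319 sold [FIFO — oldest first]: 72 @ $8.10 + 247 @ $5.45 = $1,929.35
Jan 14, 669 sold [FIFO — oldest first]: 94 @ $5.45 + 52 @ $5.95 + 159 @ $6.15 + 293 @ $7.45 + 71 @ $2.60 = $4,167.00
Jan 16, 96 sold [FIFO — oldest first]: 79 @ $2.60 + 17 @ $1.00 = $222.40
Total COGS = $2,316.00 + $1,929.35 + $4,167.00 + $222.40 = $8,634.75
Ending inventory: 50 @ $1.00 = $50.00
Check: goods available $8,684.75 = COGS $8,634.75 + ending $50.00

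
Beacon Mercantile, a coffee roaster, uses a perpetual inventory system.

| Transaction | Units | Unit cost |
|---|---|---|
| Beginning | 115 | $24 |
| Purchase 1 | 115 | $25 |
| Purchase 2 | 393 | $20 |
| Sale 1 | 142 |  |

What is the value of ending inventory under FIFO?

Sale 1 (142) [FIFO — oldest first]: 115 @ $24 + 27 @ $25 = $3,435
Ending inventory: 88 @ $25 + 393 @ $20 = $10,060
Check: goods available $13,495 = COGS $3,435 + ending $10,060

Ending inventory = $10,060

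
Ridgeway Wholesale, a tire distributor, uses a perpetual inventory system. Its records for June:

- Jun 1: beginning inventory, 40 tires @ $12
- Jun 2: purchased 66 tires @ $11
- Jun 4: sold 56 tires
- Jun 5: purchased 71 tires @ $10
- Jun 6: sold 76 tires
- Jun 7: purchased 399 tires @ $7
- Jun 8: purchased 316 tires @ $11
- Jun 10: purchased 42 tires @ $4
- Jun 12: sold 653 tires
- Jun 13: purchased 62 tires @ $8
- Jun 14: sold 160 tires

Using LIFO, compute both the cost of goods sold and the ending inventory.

Jun 4, 56 sold [LIFO — newest first]: 56 @ $11 = $616
Jun 6, 76 sold [LIFO — newest first]: 71 @ $10 + 5 @ $11 = $765
Jun 12, 653 sold [LIFO — newest first]: 42 @ $4 + 316 @ $11 + 295 @ $7 = $5,709
Jun 14, 160 sold [LIFO — newest first]: 62 @ $8 + 98 @ $7 = $1,182
Total COGS = $616 + $765 + $5,709 + $1,182 = $8,272
Ending inventory: 40 @ $12 + 5 @ $11 + 6 @ $7 = $577
Check: goods available $8,849 = COGS $8,272 + ending $577

COGS = $8,272; ending inventory = $577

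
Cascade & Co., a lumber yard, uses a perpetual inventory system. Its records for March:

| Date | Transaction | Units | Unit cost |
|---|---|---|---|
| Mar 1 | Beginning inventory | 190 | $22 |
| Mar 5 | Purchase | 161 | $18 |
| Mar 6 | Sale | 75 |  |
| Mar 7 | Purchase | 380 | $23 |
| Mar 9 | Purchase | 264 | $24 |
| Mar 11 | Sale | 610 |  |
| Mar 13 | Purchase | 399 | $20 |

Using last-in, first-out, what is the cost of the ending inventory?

Ending inventory = $14,490

Mar 6, 75 sold [LIFO — newest first]: 75 @ $18 = $1,350
Mar 11, 610 sold [LIFO — newest first]: 264 @ $24 + 346 @ $23 = $14,294
Total COGS = $1,350 + $14,294 = $15,644
Ending inventory: 190 @ $22 + 86 @ $18 + 34 @ $23 + 399 @ $20 = $14,490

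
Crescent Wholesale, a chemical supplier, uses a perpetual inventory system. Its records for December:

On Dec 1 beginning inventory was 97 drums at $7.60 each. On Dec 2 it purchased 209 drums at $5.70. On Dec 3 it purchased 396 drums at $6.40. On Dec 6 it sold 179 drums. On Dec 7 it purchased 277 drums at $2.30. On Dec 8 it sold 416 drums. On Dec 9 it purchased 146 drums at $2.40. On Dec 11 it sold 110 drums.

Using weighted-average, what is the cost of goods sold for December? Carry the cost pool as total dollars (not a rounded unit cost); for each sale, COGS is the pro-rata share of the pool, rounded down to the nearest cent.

After Dec 1: 97 on hand, pool $737.20 (≈ $7.6000 each)
After Dec 2: 306 on hand, pool $1,928.50 (≈ $6.3023 each)
After Dec 3: 702 on hand, pool $4,462.90 (≈ $6.3574 each)
Dec 6, sell 179: 179/702 × $4,462.90 → $1,137.97
After Dec 7: 800 on hand, pool $3,962.03 (≈ $4.9525 each)
Dec 8, sell 416: 416/800 × $3,962.03 → $2,060.25
After Dec 9: 530 on hand, pool $2,252.18 (≈ $4.2494 each)
Dec 11, sell 110: 110/530 × $2,252.18 → $467.43
Total COGS = $1,137.97 + $2,060.25 + $467.43 = $3,665.65
Ending inventory (cost pool remaining) = $1,784.75
Check: goods available $5,450.40 = COGS $3,665.65 + ending $1,784.75

COGS = $3,665.65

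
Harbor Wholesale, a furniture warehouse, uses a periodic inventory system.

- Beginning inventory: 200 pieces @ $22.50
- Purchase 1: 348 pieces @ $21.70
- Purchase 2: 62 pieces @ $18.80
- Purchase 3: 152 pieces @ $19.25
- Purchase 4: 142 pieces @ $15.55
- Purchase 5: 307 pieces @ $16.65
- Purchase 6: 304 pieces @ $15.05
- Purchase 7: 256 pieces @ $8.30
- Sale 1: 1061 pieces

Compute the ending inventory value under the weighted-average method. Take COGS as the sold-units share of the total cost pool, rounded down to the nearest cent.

Sale 1, sell 1061: 1061/1771 × $30,162.85 → $18,070.45
Ending inventory (cost pool remaining) = $12,092.40
Check: goods available $30,162.85 = COGS $18,070.45 + ending $12,092.40

Ending inventory = $12,092.40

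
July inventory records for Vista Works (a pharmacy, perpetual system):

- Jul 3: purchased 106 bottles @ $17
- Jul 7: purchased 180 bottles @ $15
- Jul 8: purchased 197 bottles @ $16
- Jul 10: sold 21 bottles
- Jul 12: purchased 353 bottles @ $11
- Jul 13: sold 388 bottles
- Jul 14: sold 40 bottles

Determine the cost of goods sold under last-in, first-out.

Jul 10, 21 sold [LIFO — newest first]: 21 @ $16 = $336
Jul 13, 388 sold [LIFO — newest first]: 353 @ $11 + 35 @ $16 = $4,443
Jul 14, 40 sold [LIFO — newest first]: 40 @ $16 = $640
Total COGS = $336 + $4,443 + $640 = $5,419
Ending inventory: 106 @ $17 + 180 @ $15 + 101 @ $16 = $6,118

COGS = $5,419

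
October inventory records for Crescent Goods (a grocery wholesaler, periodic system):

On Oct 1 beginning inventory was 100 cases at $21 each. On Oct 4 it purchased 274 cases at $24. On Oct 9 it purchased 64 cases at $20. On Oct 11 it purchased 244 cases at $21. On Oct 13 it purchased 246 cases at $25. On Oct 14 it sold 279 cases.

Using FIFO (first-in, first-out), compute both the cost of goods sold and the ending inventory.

COGS = $6,396; ending inventory = $14,834

Oct 14, 279 sold [FIFO — oldest first]: 100 @ $21 + 179 @ $24 = $6,396
Ending inventory: 95 @ $24 + 64 @ $20 + 244 @ $21 + 246 @ $25 = $14,834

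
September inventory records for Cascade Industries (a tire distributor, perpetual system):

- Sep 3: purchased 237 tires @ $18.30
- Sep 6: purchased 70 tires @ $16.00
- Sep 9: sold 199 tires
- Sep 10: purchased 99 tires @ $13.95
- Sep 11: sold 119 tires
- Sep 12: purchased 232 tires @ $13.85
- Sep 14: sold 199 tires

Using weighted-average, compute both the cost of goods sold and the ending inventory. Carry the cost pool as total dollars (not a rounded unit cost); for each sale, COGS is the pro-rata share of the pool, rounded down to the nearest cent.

After Sep 3: 237 on hand, pool $4,337.10 (≈ $18.3000 each)
After Sep 6: 307 on hand, pool $5,457.10 (≈ $17.7756 each)
Sep 9, sell 199: 199/307 × $5,457.10 → $3,537.33
After Sep 10: 207 on hand, pool $3,300.82 (≈ $15.9460 each)
Sep 11, sell 119: 119/207 × $3,300.82 → $1,897.57
After Sep 12: 320 on hand, pool $4,616.45 (≈ $14.4264 each)
Sep 14, sell 199: 199/320 × $4,616.45 → $2,870.85
Total COGS = $3,537.33 + $1,897.57 + $2,870.85 = $8,305.75
Ending inventory (cost pool remaining) = $1,745.60

COGS = $8,305.75; ending inventory = $1,745.60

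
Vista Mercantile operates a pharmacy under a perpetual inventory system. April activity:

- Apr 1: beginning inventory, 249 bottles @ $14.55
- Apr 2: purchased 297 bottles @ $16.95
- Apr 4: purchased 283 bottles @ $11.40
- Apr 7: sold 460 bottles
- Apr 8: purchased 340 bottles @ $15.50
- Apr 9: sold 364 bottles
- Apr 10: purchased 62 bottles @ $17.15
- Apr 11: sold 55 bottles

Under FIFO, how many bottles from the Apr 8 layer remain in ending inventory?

290

Apr 7, 460 sold [FIFO — oldest first]: 249 @ $14.55 + 211 @ $16.95 = $7,199.40
Apr 9, 364 sold [FIFO — oldest first]: 86 @ $16.95 + 278 @ $11.40 = $4,626.90
Apr 11, 55 sold [FIFO — oldest first]: 5 @ $11.40 + 50 @ $15.50 = $832.00
Total COGS = $7,199.40 + $4,626.90 + $832.00 = $12,658.30
Ending inventory: 290 @ $15.50 + 62 @ $17.15 = $5,558.30
Check: goods available $18,216.60 = COGS $12,658.30 + ending $5,558.30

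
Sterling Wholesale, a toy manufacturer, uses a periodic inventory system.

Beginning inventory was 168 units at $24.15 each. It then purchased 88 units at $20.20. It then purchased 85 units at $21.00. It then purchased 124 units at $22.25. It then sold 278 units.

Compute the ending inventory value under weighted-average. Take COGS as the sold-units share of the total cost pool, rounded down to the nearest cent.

Sale 1, sell 278: 278/465 × $10,378.80 → $6,204.96
Ending inventory (cost pool remaining) = $4,173.84

Ending inventory = $4,173.84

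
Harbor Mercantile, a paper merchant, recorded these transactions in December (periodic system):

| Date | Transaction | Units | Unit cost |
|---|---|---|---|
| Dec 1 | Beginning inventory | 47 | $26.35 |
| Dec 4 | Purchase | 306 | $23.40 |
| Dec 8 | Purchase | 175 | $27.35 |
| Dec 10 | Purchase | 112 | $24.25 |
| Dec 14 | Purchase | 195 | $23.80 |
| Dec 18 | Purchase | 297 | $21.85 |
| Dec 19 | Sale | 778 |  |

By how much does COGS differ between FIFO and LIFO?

$580.15

FIFO COGS: 47 @ $26.35 + 306 @ $23.40 + 175 @ $27.35 + 112 @ $24.25 + 138 @ $23.80 = $19,185.50
LIFO COGS: 297 @ $21.85 + 195 @ $23.80 + 112 @ $24.25 + 174 @ $27.35 = $18,605.35
Difference = |$19,185.50 − $18,605.35| = $580.15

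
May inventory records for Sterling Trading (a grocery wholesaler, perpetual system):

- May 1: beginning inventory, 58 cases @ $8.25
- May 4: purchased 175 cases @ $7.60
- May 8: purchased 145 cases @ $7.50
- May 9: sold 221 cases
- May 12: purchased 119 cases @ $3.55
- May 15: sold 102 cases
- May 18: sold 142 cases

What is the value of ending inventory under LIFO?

May 9, 221 sold [LIFO — newest first]: 145 @ $7.50 + 76 @ $7.60 = $1,665.10
May 15, 102 sold [LIFO — newest first]: 102 @ $3.55 = $362.10
May 18, 142 sold [LIFO — newest first]: 17 @ $3.55 + 99 @ $7.60 + 26 @ $8.25 = $1,027.25
Total COGS = $1,665.10 + $362.10 + $1,027.25 = $3,054.45
Ending inventory: 32 @ $8.25 = $264.00

Ending inventory = $264.00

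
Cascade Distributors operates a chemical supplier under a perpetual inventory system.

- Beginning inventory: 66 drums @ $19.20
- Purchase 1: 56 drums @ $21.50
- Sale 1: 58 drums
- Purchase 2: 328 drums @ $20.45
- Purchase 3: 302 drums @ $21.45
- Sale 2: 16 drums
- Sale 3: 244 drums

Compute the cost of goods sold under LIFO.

Sale 1 (58) [LIFO — newest first]: 56 @ $21.50 + 2 @ $19.20 = $1,242.40
Sale 2 (16) [LIFO — newest first]: 16 @ $21.45 = $343.20
Sale 3 (244) [LIFO — newest first]: 244 @ $21.45 = $5,233.80
Total COGS = $1,242.40 + $343.20 + $5,233.80 = $6,819.40
Ending inventory: 64 @ $19.20 + 328 @ $20.45 + 42 @ $21.45 = $8,837.30

COGS = $6,819.40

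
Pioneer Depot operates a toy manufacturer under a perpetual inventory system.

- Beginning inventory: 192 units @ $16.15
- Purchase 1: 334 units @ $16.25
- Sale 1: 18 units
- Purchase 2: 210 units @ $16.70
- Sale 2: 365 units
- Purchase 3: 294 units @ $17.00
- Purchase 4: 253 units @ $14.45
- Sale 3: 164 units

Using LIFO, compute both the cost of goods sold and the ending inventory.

Sale 1 (18) [LIFO — newest first]: 18 @ $16.25 = $292.50
Sale 2 (365) [LIFO — newest first]: 210 @ $16.70 + 155 @ $16.25 = $6,025.75
Sale 3 (164) [LIFO — newest first]: 164 @ $14.45 = $2,369.80
Total COGS = $292.50 + $6,025.75 + $2,369.80 = $8,688.05
Ending inventory: 192 @ $16.15 + 161 @ $16.25 + 294 @ $17.00 + 89 @ $14.45 = $12,001.10

COGS = $8,688.05; ending inventory = $12,001.10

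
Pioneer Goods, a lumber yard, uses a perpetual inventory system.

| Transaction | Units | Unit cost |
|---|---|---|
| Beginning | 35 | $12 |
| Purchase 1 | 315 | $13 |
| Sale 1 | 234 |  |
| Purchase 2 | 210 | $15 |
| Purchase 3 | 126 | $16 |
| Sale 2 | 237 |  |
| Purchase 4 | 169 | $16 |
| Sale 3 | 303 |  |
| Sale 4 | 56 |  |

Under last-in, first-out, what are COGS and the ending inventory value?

COGS = $12,085; ending inventory = $300

Sale 1 (234) [LIFO — newest first]: 234 @ $13 = $3,042
Sale 2 (237) [LIFO — newest first]: 126 @ $16 + 111 @ $15 = $3,681
Sale 3 (303) [LIFO — newest first]: 169 @ $16 + 99 @ $15 + 35 @ $13 = $4,644
Sale 4 (56) [LIFO — newest first]: 46 @ $13 + 10 @ $12 = $718
Total COGS = $3,042 + $3,681 + $4,644 + $718 = $12,085
Ending inventory: 25 @ $12 = $300
Check: goods available $12,385 = COGS $12,085 + ending $300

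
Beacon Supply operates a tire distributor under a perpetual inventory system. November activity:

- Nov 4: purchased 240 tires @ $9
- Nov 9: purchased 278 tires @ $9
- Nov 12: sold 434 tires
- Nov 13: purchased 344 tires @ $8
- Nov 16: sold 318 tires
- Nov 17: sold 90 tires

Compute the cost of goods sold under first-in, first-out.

COGS = $7,254

Nov 12, 434 sold [FIFO — oldest first]: 240 @ $9 + 194 @ $9 = $3,906
Nov 16, 318 sold [FIFO — oldest first]: 84 @ $9 + 234 @ $8 = $2,628
Nov 17, 90 sold [FIFO — oldest first]: 90 @ $8 = $720
Total COGS = $3,906 + $2,628 + $720 = $7,254
Ending inventory: 20 @ $8 = $160
Check: goods available $7,414 = COGS $7,254 + ending $160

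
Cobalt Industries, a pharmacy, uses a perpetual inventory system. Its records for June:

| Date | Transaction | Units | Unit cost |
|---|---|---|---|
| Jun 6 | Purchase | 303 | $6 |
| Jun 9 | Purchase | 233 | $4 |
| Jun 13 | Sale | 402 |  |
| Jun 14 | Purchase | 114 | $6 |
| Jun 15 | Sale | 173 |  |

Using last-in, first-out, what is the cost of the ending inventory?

Ending inventory = $450

Jun 13, 402 sold [LIFO — newest first]: 233 @ $4 + 169 @ $6 = $1,946
Jun 15, 173 sold [LIFO — newest first]: 114 @ $6 + 59 @ $6 = $1,038
Total COGS = $1,946 + $1,038 = $2,984
Ending inventory: 75 @ $6 = $450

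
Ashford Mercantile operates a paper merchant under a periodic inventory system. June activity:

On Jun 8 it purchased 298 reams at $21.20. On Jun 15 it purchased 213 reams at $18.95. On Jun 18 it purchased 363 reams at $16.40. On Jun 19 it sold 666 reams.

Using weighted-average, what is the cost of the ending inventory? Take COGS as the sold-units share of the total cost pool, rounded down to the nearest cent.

Jun 19, sell 666: 666/874 × $16,307.15 → $12,426.27
Ending inventory (cost pool remaining) = $3,880.88

Ending inventory = $3,880.88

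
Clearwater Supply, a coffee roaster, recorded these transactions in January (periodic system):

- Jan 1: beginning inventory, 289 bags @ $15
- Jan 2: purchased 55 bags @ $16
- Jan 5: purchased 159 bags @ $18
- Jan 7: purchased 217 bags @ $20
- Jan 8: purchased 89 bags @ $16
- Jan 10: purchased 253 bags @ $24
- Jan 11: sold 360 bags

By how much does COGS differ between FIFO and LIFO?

FIFO COGS: 289 @ $15 + 55 @ $16 + 16 @ $18 = $5,503
LIFO COGS: 253 @ $24 + 89 @ $16 + 18 @ $20 = $7,856
Difference = |$5,503 − $7,856| = $2,353

$2,353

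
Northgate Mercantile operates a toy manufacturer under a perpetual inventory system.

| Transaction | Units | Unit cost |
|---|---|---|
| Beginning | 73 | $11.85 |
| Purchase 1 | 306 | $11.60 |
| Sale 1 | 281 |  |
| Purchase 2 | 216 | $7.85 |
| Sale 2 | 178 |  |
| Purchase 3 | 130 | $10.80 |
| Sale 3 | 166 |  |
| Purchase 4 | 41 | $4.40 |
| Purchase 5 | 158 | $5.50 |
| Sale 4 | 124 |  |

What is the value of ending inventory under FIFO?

Sale 1 (281) [FIFO — oldest first]: 73 @ $11.85 + 208 @ $11.60 = $3,277.85
Sale 2 (178) [FIFO — oldest first]: 98 @ $11.60 + 80 @ $7.85 = $1,764.80
Sale 3 (166) [FIFO — oldest first]: 136 @ $7.85 + 30 @ $10.80 = $1,391.60
Sale 4 (124) [FIFO — oldest first]: 100 @ $10.80 + 24 @ $4.40 = $1,185.60
Total COGS = $3,277.85 + $1,764.80 + $1,391.60 + $1,185.60 = $7,619.85
Ending inventory: 17 @ $4.40 + 158 @ $5.50 = $943.80

Ending inventory = $943.80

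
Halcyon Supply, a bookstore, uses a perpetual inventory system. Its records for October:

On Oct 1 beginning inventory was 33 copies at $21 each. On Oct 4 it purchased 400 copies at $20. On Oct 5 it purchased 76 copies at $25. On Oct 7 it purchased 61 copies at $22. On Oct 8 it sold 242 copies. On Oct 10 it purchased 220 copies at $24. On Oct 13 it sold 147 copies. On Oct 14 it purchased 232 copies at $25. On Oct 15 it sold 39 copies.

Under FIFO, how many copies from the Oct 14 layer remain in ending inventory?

232

Oct 8, 242 sold [FIFO — oldest first]: 33 @ $21 + 209 @ $20 = $4,873
Oct 13, 147 sold [FIFO — oldest first]: 147 @ $20 = $2,940
Oct 15, 39 sold [FIFO — oldest first]: 39 @ $20 = $780
Total COGS = $4,873 + $2,940 + $780 = $8,593
Ending inventory: 5 @ $20 + 76 @ $25 + 61 @ $22 + 220 @ $24 + 232 @ $25 = $14,422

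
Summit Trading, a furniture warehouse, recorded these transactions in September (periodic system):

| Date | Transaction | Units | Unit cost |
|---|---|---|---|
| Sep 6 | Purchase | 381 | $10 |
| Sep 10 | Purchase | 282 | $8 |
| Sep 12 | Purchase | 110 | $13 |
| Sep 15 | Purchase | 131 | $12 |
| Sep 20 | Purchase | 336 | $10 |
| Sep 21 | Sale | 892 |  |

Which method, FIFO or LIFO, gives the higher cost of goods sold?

LIFO

FIFO COGS: 381 @ $10 + 282 @ $8 + 110 @ $13 + 119 @ $12 = $8,924
LIFO COGS: 336 @ $10 + 131 @ $12 + 110 @ $13 + 282 @ $8 + 33 @ $10 = $8,948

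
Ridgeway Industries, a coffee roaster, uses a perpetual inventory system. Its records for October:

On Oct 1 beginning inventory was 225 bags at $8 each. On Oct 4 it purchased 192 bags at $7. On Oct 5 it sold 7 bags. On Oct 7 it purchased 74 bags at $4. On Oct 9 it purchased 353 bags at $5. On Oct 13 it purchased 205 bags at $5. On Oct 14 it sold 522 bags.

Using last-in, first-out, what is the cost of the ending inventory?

Ending inventory = $3,571

Oct 5, 7 sold [LIFO — newest first]: 7 @ $7 = $49
Oct 14, 522 sold [LIFO — newest first]: 205 @ $5 + 317 @ $5 = $2,610
Total COGS = $49 + $2,610 = $2,659
Ending inventory: 225 @ $8 + 185 @ $7 + 74 @ $4 + 36 @ $5 = $3,571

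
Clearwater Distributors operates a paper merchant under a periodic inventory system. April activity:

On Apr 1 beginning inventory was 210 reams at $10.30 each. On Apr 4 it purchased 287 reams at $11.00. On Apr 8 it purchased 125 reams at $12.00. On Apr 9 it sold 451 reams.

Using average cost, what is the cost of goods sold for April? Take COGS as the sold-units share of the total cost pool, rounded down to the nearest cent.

Apr 9, sell 451: 451/622 × $6,820.00 → $4,945.04
Ending inventory (cost pool remaining) = $1,874.96

COGS = $4,945.04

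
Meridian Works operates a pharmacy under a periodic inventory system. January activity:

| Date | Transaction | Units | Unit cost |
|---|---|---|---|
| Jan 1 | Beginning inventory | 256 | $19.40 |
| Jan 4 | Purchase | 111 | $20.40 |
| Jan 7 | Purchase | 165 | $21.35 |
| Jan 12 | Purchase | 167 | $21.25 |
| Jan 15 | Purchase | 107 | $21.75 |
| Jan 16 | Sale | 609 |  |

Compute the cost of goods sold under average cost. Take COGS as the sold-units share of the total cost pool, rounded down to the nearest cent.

Jan 16, sell 609: 609/806 × $16,629.55 → $12,565.00
Ending inventory (cost pool remaining) = $4,064.55

COGS = $12,565.00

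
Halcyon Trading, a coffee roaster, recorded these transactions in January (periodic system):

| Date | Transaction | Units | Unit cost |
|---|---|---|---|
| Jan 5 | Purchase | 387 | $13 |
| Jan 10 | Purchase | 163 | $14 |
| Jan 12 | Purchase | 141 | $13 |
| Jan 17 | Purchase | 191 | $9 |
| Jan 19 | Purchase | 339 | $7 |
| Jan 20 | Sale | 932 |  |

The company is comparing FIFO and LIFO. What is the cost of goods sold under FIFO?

FIFO COGS: 387 @ $13 + 163 @ $14 + 141 @ $13 + 191 @ $9 + 50 @ $7 = $11,215
LIFO COGS: 339 @ $7 + 191 @ $9 + 141 @ $13 + 163 @ $14 + 98 @ $13 = $9,481

COGS = $11,215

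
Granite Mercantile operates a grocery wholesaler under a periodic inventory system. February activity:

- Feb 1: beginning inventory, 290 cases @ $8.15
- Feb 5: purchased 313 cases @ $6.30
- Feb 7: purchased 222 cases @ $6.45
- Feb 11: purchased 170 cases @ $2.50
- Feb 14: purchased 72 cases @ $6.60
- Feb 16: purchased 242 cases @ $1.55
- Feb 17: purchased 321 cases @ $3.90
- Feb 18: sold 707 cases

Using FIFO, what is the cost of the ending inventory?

Feb 18, 707 sold [FIFO — oldest first]: 290 @ $8.15 + 313 @ $6.30 + 104 @ $6.45 = $5,006.20
Ending inventory: 118 @ $6.45 + 170 @ $2.50 + 72 @ $6.60 + 242 @ $1.55 + 321 @ $3.90 = $3,288.30

Ending inventory = $3,288.30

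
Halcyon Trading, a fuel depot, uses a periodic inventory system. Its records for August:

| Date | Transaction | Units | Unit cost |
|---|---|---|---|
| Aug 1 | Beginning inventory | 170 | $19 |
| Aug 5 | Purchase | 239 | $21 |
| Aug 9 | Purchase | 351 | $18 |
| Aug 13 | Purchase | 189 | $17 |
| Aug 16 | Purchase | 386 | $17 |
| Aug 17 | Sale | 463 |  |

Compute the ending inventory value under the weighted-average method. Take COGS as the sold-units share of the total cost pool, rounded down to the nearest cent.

Aug 17, sell 463: 463/1335 × $24,342.00 → $8,442.20
Ending inventory (cost pool remaining) = $15,899.80

Ending inventory = $15,899.80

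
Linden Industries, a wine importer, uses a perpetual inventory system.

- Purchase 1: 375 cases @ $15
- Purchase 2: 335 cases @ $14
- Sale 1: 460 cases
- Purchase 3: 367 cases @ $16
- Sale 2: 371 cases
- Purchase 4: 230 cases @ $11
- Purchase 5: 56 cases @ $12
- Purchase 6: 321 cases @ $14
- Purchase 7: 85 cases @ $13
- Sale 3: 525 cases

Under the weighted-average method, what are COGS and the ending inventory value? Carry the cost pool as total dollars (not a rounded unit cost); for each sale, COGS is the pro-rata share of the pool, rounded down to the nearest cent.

COGS = $19,444.50; ending inventory = $5,543.50

After Purchase 1: 375 on hand, pool $5,625.00 (≈ $15.0000 each)
After Purchase 2: 710 on hand, pool $10,315.00 (≈ $14.5282 each)
Sale 1, sell 460: 460/710 × $10,315.00 → $6,682.95
After Purchase 3: 617 on hand, pool $9,504.05 (≈ $15.4036 each)
Sale 2, sell 371: 371/617 × $9,504.05 → $5,714.75
After Purchase 4: 476 on hand, pool $6,319.30 (≈ $13.2758 each)
After Purchase 5: 532 on hand, pool $6,991.30 (≈ $13.1415 each)
After Purchase 6: 853 on hand, pool $11,485.30 (≈ $13.4646 each)
After Purchase 7: 938 on hand, pool $12,590.30 (≈ $13.4225 each)
Sale 3, sell 525: 525/938 × $12,590.30 → $7,046.80
Total COGS = $6,682.95 + $5,714.75 + $7,046.80 = $19,444.50
Ending inventory (cost pool remaining) = $5,543.50
Check: goods available $24,988.00 = COGS $19,444.50 + ending $5,543.50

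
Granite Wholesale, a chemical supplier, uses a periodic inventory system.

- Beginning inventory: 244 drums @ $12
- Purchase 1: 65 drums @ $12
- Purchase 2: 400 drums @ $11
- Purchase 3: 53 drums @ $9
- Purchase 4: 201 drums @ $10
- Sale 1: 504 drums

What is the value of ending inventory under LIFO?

Sale 1 (504) [LIFO — newest first]: 201 @ $10 + 53 @ $9 + 250 @ $11 = $5,237
Ending inventory: 244 @ $12 + 65 @ $12 + 150 @ $11 = $5,358
Check: goods available $10,595 = COGS $5,237 + ending $5,358

Ending inventory = $5,358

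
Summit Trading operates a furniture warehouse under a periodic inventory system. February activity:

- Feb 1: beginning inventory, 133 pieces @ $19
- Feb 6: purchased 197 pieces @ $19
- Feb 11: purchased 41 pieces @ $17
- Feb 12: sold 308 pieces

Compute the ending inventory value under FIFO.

Feb 12, 308 sold [FIFO — oldest first]: 133 @ $19 + 175 @ $19 = $5,852
Ending inventory: 22 @ $19 + 41 @ $17 = $1,115

Ending inventory = $1,115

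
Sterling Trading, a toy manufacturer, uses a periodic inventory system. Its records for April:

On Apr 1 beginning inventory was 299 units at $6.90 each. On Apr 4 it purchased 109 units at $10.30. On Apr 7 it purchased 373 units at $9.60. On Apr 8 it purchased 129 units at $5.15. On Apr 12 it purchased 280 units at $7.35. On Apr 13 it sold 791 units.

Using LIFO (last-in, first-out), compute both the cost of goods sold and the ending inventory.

COGS = $6,395.85; ending inventory = $3,093.10

Apr 13, 791 sold [LIFO — newest first]: 280 @ $7.35 + 129 @ $5.15 + 373 @ $9.60 + 9 @ $10.30 = $6,395.85
Ending inventory: 299 @ $6.90 + 100 @ $10.30 = $3,093.10
Check: goods available $9,488.95 = COGS $6,395.85 + ending $3,093.10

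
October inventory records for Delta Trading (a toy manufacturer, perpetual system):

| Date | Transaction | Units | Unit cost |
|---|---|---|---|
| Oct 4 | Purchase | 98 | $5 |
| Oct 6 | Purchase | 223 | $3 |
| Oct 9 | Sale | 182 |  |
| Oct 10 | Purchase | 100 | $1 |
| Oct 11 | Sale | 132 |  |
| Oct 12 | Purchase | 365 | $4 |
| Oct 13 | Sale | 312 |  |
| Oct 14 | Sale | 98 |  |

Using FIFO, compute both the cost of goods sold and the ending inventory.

COGS = $2,471; ending inventory = $248

Oct 9, 182 sold [FIFO — oldest first]: 98 @ $5 + 84 @ $3 = $742
Oct 11, 132 sold [FIFO — oldest first]: 132 @ $3 = $396
Oct 13, 312 sold [FIFO — oldest first]: 7 @ $3 + 100 @ $1 + 205 @ $4 = $941
Oct 14, 98 sold [FIFO — oldest first]: 98 @ $4 = $392
Total COGS = $742 + $396 + $941 + $392 = $2,471
Ending inventory: 62 @ $4 = $248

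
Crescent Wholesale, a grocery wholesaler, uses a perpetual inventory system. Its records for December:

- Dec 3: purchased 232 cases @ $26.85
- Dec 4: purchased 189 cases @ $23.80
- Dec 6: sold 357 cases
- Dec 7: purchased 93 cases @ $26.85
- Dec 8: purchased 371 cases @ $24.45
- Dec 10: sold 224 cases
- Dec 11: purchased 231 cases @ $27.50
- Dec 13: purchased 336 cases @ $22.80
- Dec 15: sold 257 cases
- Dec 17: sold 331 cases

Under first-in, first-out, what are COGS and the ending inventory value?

Dec 6, 357 sold [FIFO — oldest first]: 232 @ $26.85 + 125 @ $23.80 = $9,204.20
Dec 10, 224 sold [FIFO — oldest first]: 64 @ $23.80 + 93 @ $26.85 + 67 @ $24.45 = $5,658.40
Dec 15, 257 sold [FIFO — oldest first]: 257 @ $24.45 = $6,283.65
Dec 17, 331 sold [FIFO — oldest first]: 47 @ $24.45 + 231 @ $27.50 + 53 @ $22.80 = $8,710.05
Total COGS = $9,204.20 + $5,658.40 + $6,283.65 + $8,710.05 = $29,856.30
Ending inventory: 283 @ $22.80 = $6,452.40
Check: goods available $36,308.70 = COGS $29,856.30 + ending $6,452.40

COGS = $29,856.30; ending inventory = $6,452.40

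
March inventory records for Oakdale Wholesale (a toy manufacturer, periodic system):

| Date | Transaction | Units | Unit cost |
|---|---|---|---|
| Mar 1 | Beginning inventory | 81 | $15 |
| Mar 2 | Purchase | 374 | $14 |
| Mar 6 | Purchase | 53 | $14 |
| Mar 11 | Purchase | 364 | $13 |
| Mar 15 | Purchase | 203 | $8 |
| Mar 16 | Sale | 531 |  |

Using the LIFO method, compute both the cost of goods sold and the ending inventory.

COGS = $5,888; ending inventory = $7,661

Mar 16, 531 sold [LIFO — newest first]: 203 @ $8 + 328 @ $13 = $5,888
Ending inventory: 81 @ $15 + 374 @ $14 + 53 @ $14 + 36 @ $13 = $7,661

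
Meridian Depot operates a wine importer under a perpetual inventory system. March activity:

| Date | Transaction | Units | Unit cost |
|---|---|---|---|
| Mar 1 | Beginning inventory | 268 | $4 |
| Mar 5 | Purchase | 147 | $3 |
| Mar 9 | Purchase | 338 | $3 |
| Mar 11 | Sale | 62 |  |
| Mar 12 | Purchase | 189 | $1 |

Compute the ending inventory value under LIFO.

Ending inventory = $2,530

Mar 11, 62 sold [LIFO — newest first]: 62 @ $3 = $186
Ending inventory: 268 @ $4 + 147 @ $3 + 276 @ $3 + 189 @ $1 = $2,530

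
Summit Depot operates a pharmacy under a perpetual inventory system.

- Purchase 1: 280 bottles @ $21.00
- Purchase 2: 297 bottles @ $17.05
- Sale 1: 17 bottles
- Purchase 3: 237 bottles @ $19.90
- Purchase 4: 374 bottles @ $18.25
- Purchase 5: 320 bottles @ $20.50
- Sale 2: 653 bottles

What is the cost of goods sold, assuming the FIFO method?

Sale 1 (17) [FIFO — oldest first]: 17 @ $21.00 = $357.00
Sale 2 (653) [FIFO — oldest first]: 263 @ $21.00 + 297 @ $17.05 + 93 @ $19.90 = $12,437.55
Total COGS = $357.00 + $12,437.55 = $12,794.55
Ending inventory: 144 @ $19.90 + 374 @ $18.25 + 320 @ $20.50 = $16,251.10

COGS = $12,794.55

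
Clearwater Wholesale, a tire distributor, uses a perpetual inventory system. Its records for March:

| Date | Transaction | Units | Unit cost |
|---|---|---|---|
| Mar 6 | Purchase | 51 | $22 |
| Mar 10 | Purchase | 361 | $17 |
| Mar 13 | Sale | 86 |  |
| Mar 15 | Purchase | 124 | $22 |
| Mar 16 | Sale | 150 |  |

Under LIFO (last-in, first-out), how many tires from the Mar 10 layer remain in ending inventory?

Mar 13, 86 sold [LIFO — newest first]: 86 @ $17 = $1,462
Mar 16, 150 sold [LIFO — newest first]: 124 @ $22 + 26 @ $17 = $3,170
Total COGS = $1,462 + $3,170 = $4,632
Ending inventory: 51 @ $22 + 249 @ $17 = $5,355

249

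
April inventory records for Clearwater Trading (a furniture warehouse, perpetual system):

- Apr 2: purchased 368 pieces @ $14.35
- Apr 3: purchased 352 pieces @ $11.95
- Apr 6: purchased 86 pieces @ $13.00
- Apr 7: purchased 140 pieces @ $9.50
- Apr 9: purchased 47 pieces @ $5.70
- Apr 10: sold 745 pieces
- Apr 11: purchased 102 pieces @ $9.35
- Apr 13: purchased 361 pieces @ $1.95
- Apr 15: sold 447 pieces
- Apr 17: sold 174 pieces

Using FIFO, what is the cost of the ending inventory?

Apr 10, 745 sold [FIFO — oldest first]: 368 @ $14.35 + 352 @ $11.95 + 25 @ $13.00 = $9,812.20
Apr 15, 447 sold [FIFO — oldest first]: 61 @ $13.00 + 140 @ $9.50 + 47 @ $5.70 + 102 @ $9.35 + 97 @ $1.95 = $3,533.75
Apr 17, 174 sold [FIFO — oldest first]: 174 @ $1.95 = $339.30
Total COGS = $9,812.20 + $3,533.75 + $339.30 = $13,685.25
Ending inventory: 90 @ $1.95 = $175.50
Check: goods available $13,860.75 = COGS $13,685.25 + ending $175.50

Ending inventory = $175.50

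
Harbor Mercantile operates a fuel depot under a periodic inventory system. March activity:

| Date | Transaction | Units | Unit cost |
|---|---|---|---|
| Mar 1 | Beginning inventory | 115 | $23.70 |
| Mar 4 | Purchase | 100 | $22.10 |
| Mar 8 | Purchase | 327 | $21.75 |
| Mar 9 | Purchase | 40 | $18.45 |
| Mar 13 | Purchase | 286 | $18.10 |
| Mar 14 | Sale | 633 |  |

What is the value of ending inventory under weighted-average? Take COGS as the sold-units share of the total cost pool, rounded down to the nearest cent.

Mar 14, sell 633: 633/868 × $17,962.35 → $13,099.27
Ending inventory (cost pool remaining) = $4,863.08

Ending inventory = $4,863.08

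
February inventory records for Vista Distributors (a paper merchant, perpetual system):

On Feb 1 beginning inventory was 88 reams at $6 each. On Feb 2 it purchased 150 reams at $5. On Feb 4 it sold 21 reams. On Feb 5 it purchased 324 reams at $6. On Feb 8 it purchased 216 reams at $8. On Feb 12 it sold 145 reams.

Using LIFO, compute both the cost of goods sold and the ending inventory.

COGS = $1,265; ending inventory = $3,685

Feb 4, 21 sold [LIFO — newest first]: 21 @ $5 = $105
Feb 12, 145 sold [LIFO — newest first]: 145 @ $8 = $1,160
Total COGS = $105 + $1,160 = $1,265
Ending inventory: 88 @ $6 + 129 @ $5 + 324 @ $6 + 71 @ $8 = $3,685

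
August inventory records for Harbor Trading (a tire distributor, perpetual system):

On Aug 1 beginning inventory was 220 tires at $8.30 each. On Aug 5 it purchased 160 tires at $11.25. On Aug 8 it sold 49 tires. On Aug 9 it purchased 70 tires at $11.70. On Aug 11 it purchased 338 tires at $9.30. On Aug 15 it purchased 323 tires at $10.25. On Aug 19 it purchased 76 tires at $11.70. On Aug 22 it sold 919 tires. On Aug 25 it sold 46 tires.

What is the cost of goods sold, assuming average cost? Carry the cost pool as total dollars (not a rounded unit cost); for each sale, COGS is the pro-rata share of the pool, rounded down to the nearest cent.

After Aug 1: 220 on hand, pool $1,826.00 (≈ $8.3000 each)
After Aug 5: 380 on hand, pool $3,626.00 (≈ $9.5421 each)
Aug 8, sell 49: 49/380 × $3,626.00 → $467.56
After Aug 9: 401 on hand, pool $3,977.44 (≈ $9.9188 each)
After Aug 11: 739 on hand, pool $7,120.84 (≈ $9.6358 each)
After Aug 15: 1062 on hand, pool $10,431.59 (≈ $9.8226 each)
After Aug 19: 1138 on hand, pool $11,320.79 (≈ $9.9480 each)
Aug 22, sell 919: 919/1138 × $11,320.79 → $9,142.18
Aug 25, sell 46: 46/219 × $2,178.61 → $457.60
Total COGS = $467.56 + $9,142.18 + $457.60 = $10,067.34
Ending inventory (cost pool remaining) = $1,721.01

COGS = $10,067.34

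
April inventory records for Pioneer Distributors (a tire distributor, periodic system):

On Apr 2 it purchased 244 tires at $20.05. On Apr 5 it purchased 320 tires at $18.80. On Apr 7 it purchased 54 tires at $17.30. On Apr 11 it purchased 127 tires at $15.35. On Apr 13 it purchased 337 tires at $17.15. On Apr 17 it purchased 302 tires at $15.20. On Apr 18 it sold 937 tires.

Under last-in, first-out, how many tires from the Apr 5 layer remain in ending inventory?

203

Apr 18, 937 sold [LIFO — newest first]: 302 @ $15.20 + 337 @ $17.15 + 127 @ $15.35 + 54 @ $17.30 + 117 @ $18.80 = $15,453.20
Ending inventory: 244 @ $20.05 + 203 @ $18.80 = $8,708.60
Check: goods available $24,161.80 = COGS $15,453.20 + ending $8,708.60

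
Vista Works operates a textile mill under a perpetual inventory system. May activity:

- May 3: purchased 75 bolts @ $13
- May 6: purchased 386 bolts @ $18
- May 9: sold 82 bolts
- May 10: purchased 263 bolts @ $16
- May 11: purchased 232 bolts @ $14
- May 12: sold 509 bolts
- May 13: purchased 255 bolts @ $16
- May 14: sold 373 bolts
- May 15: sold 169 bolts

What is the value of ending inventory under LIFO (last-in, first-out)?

May 9, 82 sold [LIFO — newest first]: 82 @ $18 = $1,476
May 12, 509 sold [LIFO — newest first]: 232 @ $14 + 263 @ $16 + 14 @ $18 = $7,708
May 14, 373 sold [LIFO — newest first]: 255 @ $16 + 118 @ $18 = $6,204
May 15, 169 sold [LIFO — newest first]: 169 @ $18 = $3,042
Total COGS = $1,476 + $7,708 + $6,204 + $3,042 = $18,430
Ending inventory: 75 @ $13 + 3 @ $18 = $1,029

Ending inventory = $1,029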